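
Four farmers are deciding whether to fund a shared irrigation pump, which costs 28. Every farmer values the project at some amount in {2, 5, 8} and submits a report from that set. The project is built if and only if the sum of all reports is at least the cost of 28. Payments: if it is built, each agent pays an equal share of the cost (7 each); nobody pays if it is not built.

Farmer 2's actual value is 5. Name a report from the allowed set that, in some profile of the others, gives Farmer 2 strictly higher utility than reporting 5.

2

Suppose Farmer 1 reports 8, Farmer 3 reports 8 and Farmer 4 reports 8.
Report 5: project built, pays 7, utility 5 - 7 = -2.
Report 2: project not built, utility 0.
So reporting 2 beats truth here (0 > -2).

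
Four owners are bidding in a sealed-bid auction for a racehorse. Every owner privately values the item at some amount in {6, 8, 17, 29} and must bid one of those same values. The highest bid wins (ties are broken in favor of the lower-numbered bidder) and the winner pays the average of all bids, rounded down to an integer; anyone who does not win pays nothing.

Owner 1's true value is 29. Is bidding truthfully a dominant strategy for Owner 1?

No

Consider the case where Owner 2 bids 6, Owner 3 bids 6 and Owner 4 bids 6.
Truthful bid 29: wins, pays 11, utility 29 - 11 = 18.
Bid 6 instead: wins, pays 6, utility 29 - 6 = 23.
Since 23 > 18, bidding 6 is strictly better here, so truthful bidding is not dominant.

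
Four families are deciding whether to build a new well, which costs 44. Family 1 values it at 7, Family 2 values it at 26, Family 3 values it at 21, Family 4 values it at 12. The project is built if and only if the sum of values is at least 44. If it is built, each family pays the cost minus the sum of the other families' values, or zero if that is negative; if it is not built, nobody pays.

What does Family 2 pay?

Total value 66 ≥ cost 44, so the project is built.
The other families' values sum to 40.
Cost minus that sum is 44 - 40 = 4.

4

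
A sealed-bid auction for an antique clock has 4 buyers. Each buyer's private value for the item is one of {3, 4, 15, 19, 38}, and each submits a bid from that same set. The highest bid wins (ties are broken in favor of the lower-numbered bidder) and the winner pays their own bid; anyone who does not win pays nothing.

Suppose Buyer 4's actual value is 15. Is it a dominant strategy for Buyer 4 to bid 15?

Consider the case where Buyer 1 bids 3, Buyer 2 bids 3 and Buyer 3 bids 3.
Truthful bid 15: wins, pays 15, utility 15 - 15 = 0.
Bid 4 instead: wins, pays 4, utility 15 - 4 = 11.
Since 11 > 0, bidding 4 is strictly better here, so truthful bidding is not dominant.

No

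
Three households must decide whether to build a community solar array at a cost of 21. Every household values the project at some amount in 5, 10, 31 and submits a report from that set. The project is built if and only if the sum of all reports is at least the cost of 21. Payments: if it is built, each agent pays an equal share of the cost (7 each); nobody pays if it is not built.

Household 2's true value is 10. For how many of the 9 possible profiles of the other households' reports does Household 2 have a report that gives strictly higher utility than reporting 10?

1

Others report (5, 5): truth gives 0; report 31 gives 3 > 0. Violating.
Others report (5, 10): truth gives 3; no alternative beats it.
Others report (5, 31): truth gives 3; no alternative beats it.
(Checking all 9 profiles: 1 has a profitable deviation, 8 do not.)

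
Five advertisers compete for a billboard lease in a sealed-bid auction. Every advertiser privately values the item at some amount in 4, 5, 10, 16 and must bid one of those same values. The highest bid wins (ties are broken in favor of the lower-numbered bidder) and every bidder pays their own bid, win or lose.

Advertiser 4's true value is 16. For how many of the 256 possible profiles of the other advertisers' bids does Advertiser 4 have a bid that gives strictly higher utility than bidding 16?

172

Others bid (4, 4, 4, 4): truth gives 0; bid 5 gives 11 > 0. Violating.
Others bid (4, 4, 4, 5): truth gives 0; bid 5 gives 11 > 0. Violating.
Others bid (4, 4, 4, 10): truth gives 0; bid 10 gives 6 > 0. Violating.
Others bid (4, 4, 5, 4): truth gives 0; bid 10 gives 6 > 0. Violating.
Others bid (4, 4, 4, 16): truth gives 0; no alternative beats it.
Others bid (4, 4, 5, 16): truth gives 0; no alternative beats it.
(Checking all 256 profiles: 172 have a profitable deviation, 84 do not.)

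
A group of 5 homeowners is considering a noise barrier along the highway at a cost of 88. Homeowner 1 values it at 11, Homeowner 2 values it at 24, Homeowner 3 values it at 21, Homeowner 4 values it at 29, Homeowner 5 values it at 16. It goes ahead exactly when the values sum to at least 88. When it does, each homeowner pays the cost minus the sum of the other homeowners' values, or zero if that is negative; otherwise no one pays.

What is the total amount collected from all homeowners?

Total value 101 ≥ cost 88, so it is built.
Homeowner 1: others sum to 90; max(0, 88 - 90) = 0.
Homeowner 2: others sum to 77; max(0, 88 - 77) = 11.
Homeowner 3: others sum to 80; max(0, 88 - 80) = 8.
Homeowner 4: others sum to 72; max(0, 88 - 72) = 16.
Homeowner 5: others sum to 85; max(0, 88 - 85) = 3.
Total collected = 0 + 11 + 8 + 16 + 3 = 38.

38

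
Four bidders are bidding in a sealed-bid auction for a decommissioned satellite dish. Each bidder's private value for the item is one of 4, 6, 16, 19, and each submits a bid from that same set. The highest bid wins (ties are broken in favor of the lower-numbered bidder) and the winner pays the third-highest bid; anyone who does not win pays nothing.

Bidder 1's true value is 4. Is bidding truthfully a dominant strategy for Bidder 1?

Check each profile of the others' bids and compare truth against every alternative bid.
Others bid (4, 6, 6): truth gives 0, best alternative gives -2.
Others bid (6, 4, 6): truth gives 0, best alternative gives -2.
Others bid (6, 6, 4): truth gives 0, best alternative gives -2.
Others bid (6, 6, 6): truth gives 0, best alternative gives -2.
Others bid (4, 4, 4): truth gives 0, best alternative gives 0.
Others bid (4, 4, 6): truth gives 0, best alternative gives 0.
(Remaining 58 profiles checked similarly; truth is weakly best in each.)
In every case the truthful bid is at least as good as any alternative, so it is a dominant strategy.

Yes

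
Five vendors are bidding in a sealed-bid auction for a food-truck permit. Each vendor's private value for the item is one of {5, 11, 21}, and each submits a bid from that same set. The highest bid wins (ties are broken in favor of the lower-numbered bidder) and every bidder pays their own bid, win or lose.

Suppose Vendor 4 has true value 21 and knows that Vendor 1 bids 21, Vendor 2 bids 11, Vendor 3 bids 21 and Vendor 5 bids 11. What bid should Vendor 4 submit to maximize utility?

Bid 5: loses but pays 5, utility -5.
Bid 11: loses but pays 11, utility -11.
Bid 21: loses but pays 21, utility -21.
The best choice is 5 with utility -5.

5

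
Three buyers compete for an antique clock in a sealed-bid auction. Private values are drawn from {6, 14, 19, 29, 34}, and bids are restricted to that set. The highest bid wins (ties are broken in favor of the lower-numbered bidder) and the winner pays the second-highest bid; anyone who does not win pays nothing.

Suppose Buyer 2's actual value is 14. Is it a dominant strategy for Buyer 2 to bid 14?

Check each profile of the others' bids and compare truth against every alternative bid.
Others bid (6, 6): truth gives 8, best alternative gives 8.
Others bid (6, 14): truth gives 0, best alternative gives 0.
Others bid (6, 19): truth gives 0, best alternative gives 0.
Others bid (6, 29): truth gives 0, best alternative gives 0.
Others bid (6, 34): truth gives 0, best alternative gives 0.
Others bid (14, 6): truth gives 0, best alternative gives 0.
(Remaining 19 profiles checked similarly; truth is weakly best in each.)
In every case the truthful bid is at least as good as any alternative, so it is a dominant strategy.

Yes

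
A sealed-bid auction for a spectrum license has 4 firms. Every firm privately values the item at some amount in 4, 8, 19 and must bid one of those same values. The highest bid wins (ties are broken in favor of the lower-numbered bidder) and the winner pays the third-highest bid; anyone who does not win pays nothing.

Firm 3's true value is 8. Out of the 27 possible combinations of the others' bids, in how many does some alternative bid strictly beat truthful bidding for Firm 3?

Others bid (4, 4, 19): truth gives 0; bid 19 gives 4 > 0. Violating.
Others bid (4, 8, 4): truth gives 0; bid 19 gives 4 > 0. Violating.
Others bid (8, 4, 4): truth gives 0; bid 19 gives 4 > 0. Violating.
Others bid (4, 4, 4): truth gives 4; no alternative beats it.
Others bid (4, 4, 8): truth gives 4; no alternative beats it.
(Checking all 27 profiles: 3 have a profitable deviation, 24 do not.)

3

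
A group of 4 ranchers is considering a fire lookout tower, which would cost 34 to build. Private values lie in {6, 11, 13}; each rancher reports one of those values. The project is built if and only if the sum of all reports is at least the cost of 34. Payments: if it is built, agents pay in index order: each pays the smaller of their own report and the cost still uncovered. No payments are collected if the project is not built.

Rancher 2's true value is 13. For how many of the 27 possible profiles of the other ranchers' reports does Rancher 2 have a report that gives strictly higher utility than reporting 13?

26

Others report (6, 6, 11): truth gives 0; report 11 gives 2 > 0. Violating.
Others report (6, 6, 13): truth gives 0; report 11 gives 2 > 0. Violating.
Others report (6, 11, 6): truth gives 0; report 11 gives 2 > 0. Violating.
Others report (6, 11, 11): truth gives 0; report 6 gives 7 > 0. Violating.
Others report (6, 6, 6): truth gives 0; no alternative beats it.
(Checking all 27 profiles: 26 have a profitable deviation, 1 does not.)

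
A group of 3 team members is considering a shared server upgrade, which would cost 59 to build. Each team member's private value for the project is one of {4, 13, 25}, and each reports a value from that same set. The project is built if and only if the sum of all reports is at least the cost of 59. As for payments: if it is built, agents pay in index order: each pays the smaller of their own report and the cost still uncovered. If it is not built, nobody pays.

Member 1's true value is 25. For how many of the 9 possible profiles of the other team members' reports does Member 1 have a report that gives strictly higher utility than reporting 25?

1

Others report (25, 25): truth gives 0; report 13 gives 12 > 0. Violating.
Others report (4, 4): truth gives 0; no alternative beats it.
Others report (4, 13): truth gives 0; no alternative beats it.
(Checking all 9 profiles: 1 has a profitable deviation, 8 do not.)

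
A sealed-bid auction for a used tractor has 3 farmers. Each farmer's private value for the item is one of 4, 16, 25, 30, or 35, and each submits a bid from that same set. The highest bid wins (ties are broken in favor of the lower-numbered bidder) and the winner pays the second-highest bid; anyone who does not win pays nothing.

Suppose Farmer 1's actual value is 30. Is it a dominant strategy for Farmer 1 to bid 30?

Check each profile of the others' bids and compare truth against every alternative bid.
Others bid (4, 4): truth gives 26, best alternative gives 26.
Others bid (4, 16): truth gives 14, best alternative gives 14.
Others bid (16, 4): truth gives 14, best alternative gives 14.
Others bid (16, 16): truth gives 14, best alternative gives 14.
Others bid (4, 25): truth gives 5, best alternative gives 5.
Others bid (16, 25): truth gives 5, best alternative gives 5.
(Remaining 19 profiles checked similarly; truth is weakly best in each.)
In every case the truthful bid is at least as good as any alternative, so it is a dominant strategy.

Yes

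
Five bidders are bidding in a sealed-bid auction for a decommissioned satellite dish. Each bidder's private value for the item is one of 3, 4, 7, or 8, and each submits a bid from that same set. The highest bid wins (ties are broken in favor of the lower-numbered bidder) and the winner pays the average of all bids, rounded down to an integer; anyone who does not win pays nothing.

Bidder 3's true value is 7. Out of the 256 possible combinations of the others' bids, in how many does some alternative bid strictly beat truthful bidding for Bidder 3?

105

Others bid (3, 3, 3, 4): truth gives 3; bid 4 gives 4 > 3. Violating.
Others bid (3, 3, 3, 8): truth gives 0; bid 8 gives 2 > 0. Violating.
Others bid (3, 3, 4, 3): truth gives 3; bid 4 gives 4 > 3. Violating.
Others bid (3, 3, 4, 4): truth gives 3; bid 4 gives 4 > 3. Violating.
Others bid (3, 3, 3, 3): truth gives 4; no alternative beats it.
Others bid (3, 3, 3, 7): truth gives 3; no alternative beats it.
(Checking all 256 profiles: 105 have a profitable deviation, 151 do not.)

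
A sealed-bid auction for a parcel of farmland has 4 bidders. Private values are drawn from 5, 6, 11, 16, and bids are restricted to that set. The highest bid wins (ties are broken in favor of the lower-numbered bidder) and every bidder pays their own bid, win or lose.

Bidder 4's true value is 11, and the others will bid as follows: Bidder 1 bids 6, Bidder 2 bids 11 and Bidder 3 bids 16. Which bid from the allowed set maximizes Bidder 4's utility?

Bid 5: loses but pays 5, utility -5.
Bid 6: loses but pays 6, utility -6.
Bid 11: loses but pays 11, utility -11.
Bid 16: loses but pays 16, utility -16.
The best choice is 5 with utility -5.

5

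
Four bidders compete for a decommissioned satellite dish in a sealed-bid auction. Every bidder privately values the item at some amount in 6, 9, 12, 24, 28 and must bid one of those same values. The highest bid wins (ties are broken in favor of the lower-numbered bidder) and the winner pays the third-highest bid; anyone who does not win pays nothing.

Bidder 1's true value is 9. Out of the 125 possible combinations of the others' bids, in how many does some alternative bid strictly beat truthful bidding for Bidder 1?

9

Others bid (6, 6, 12): truth gives 0; bid 12 gives 3 > 0. Violating.
Others bid (6, 6, 24): truth gives 0; bid 24 gives 3 > 0. Violating.
Others bid (6, 6, 28): truth gives 0; bid 28 gives 3 > 0. Violating.
Others bid (6, 12, 6): truth gives 0; bid 12 gives 3 > 0. Violating.
Others bid (6, 6, 6): truth gives 3; no alternative beats it.
Others bid (6, 6, 9): truth gives 3; no alternative beats it.
(Checking all 125 profiles: 9 have a profitable deviation, 116 do not.)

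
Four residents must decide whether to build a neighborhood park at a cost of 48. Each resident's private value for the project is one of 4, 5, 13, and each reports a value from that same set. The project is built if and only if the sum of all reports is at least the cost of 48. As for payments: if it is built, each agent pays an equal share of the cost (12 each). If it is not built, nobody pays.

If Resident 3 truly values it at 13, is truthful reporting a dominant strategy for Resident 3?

Yes

Check each profile of the others' reports and compare truth against every alternative report.
Others report (13, 13, 13): truth gives 1, best alternative gives 0.
Others report (4, 4, 4): truth gives 0, best alternative gives 0.
Others report (4, 4, 5): truth gives 0, best alternative gives 0.
Others report (4, 4, 13): truth gives 0, best alternative gives 0.
Others report (4, 5, 4): truth gives 0, best alternative gives 0.
Others report (4, 5, 5): truth gives 0, best alternative gives 0.
(Remaining 21 profiles checked similarly; truth is weakly best in each.)
In every case the truthful report is at least as good as any alternative, so it is a dominant strategy.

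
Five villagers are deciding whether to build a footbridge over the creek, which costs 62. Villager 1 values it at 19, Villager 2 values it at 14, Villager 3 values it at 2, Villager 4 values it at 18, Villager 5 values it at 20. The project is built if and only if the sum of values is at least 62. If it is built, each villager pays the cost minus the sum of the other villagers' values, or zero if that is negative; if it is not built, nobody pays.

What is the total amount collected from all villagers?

27

Total value 73 ≥ cost 62, so it is built.
Villager 1: others sum to 54; max(0, 62 - 54) = 8.
Villager 2: others sum to 59; max(0, 62 - 59) = 3.
Villager 3: others sum to 71; max(0, 62 - 71) = 0.
Villager 4: others sum to 55; max(0, 62 - 55) = 7.
Villager 5: others sum to 53; max(0, 62 - 53) = 9.
Total collected = 8 + 3 + 0 + 7 + 9 = 27.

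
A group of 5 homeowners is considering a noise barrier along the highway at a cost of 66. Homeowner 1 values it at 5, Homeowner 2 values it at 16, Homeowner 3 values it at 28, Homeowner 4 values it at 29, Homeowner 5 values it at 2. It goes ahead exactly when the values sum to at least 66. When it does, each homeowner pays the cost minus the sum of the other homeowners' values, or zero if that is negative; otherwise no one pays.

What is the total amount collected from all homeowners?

31

Total value 80 ≥ cost 66, so it is built.
Homeowner 1: others sum to 75; max(0, 66 - 75) = 0.
Homeowner 2: others sum to 64; max(0, 66 - 64) = 2.
Homeowner 3: others sum to 52; max(0, 66 - 52) = 14.
Homeowner 4: others sum to 51; max(0, 66 - 51) = 15.
Homeowner 5: others sum to 78; max(0, 66 - 78) = 0.
Total collected = 0 + 2 + 14 + 15 + 0 = 31.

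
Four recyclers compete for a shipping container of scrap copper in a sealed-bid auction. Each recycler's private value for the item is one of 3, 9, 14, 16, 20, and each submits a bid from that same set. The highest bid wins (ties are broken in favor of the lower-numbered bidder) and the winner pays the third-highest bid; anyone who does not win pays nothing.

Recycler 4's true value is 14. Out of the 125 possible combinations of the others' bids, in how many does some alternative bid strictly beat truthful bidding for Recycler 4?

24

Others bid (3, 3, 14): truth gives 0; bid 16 gives 11 > 0. Violating.
Others bid (3, 3, 16): truth gives 0; bid 20 gives 11 > 0. Violating.
Others bid (3, 9, 14): truth gives 0; bid 16 gives 5 > 0. Violating.
Others bid (3, 9, 16): truth gives 0; bid 20 gives 5 > 0. Violating.
Others bid (3, 3, 3): truth gives 11; no alternative beats it.
Others bid (3, 3, 9): truth gives 11; no alternative beats it.
(Checking all 125 profiles: 24 have a profitable deviation, 101 do not.)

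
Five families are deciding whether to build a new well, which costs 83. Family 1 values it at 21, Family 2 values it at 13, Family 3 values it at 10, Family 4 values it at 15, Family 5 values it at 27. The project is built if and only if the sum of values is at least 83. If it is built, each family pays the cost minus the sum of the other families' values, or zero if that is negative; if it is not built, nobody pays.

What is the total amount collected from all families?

71

Total value 86 ≥ cost 83, so it is built.
Family 1: others sum to 65; max(0, 83 - 65) = 18.
Family 2: others sum to 73; max(0, 83 - 73) = 10.
Family 3: others sum to 76; max(0, 83 - 76) = 7.
Family 4: others sum to 71; max(0, 83 - 71) = 12.
Family 5: others sum to 59; max(0, 83 - 59) = 24.
Total collected = 18 + 10 + 7 + 12 + 24 = 71.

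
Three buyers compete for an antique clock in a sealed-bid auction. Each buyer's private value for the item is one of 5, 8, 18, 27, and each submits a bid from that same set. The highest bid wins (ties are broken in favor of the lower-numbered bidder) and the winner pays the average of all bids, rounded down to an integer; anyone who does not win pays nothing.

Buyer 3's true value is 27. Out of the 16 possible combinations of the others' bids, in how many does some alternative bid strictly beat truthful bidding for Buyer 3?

Others bid (5, 5): truth gives 15; bid 8 gives 21 > 15. Violating.
Others bid (5, 8): truth gives 14; bid 18 gives 17 > 14. Violating.
Others bid (8, 5): truth gives 14; bid 18 gives 17 > 14. Violating.
Others bid (8, 8): truth gives 13; bid 18 gives 16 > 13. Violating.
Others bid (5, 18): truth gives 11; no alternative beats it.
Others bid (5, 27): truth gives 0; no alternative beats it.
(Checking all 16 profiles: 4 have a profitable deviation, 12 do not.)

4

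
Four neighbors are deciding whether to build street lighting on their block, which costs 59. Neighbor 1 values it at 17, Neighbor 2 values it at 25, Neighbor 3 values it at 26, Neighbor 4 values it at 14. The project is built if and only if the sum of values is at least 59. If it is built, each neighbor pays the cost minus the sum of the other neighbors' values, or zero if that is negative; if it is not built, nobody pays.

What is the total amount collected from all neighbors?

Total value 82 ≥ cost 59, so it is built.
Neighbor 1: others sum to 65; max(0, 59 - 65) = 0.
Neighbor 2: others sum to 57; max(0, 59 - 57) = 2.
Neighbor 3: others sum to 56; max(0, 59 - 56) = 3.
Neighbor 4: others sum to 68; max(0, 59 - 68) = 0.
Total collected = 0 + 2 + 3 + 0 = 5.

5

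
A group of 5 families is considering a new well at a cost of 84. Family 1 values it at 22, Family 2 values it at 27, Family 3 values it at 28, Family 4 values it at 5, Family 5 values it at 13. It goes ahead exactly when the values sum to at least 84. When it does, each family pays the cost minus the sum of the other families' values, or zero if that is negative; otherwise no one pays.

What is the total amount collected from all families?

46

Total value 95 ≥ cost 84, so it is built.
Family 1: others sum to 73; max(0, 84 - 73) = 11.
Family 2: others sum to 68; max(0, 84 - 68) = 16.
Family 3: others sum to 67; max(0, 84 - 67) = 17.
Family 4: others sum to 90; max(0, 84 - 90) = 0.
Family 5: others sum to 82; max(0, 84 - 82) = 2.
Total collected = 11 + 16 + 17 + 0 + 2 = 46.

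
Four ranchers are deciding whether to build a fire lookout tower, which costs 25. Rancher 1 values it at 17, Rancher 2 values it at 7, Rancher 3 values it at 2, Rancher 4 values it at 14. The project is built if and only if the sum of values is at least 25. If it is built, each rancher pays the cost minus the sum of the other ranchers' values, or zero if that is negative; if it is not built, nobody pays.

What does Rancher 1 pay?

2

Total value 40 ≥ cost 25, so the project is built.
The other ranchers' values sum to 23.
Cost minus that sum is 25 - 23 = 2.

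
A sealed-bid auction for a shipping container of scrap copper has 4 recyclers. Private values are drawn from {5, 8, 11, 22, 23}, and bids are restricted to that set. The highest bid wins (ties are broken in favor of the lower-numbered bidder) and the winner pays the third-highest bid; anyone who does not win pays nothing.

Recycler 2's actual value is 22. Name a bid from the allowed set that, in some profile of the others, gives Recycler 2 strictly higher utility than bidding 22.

Suppose Recycler 1 bids 5, Recycler 3 bids 5 and Recycler 4 bids 23.
Bid 22: loses, pays 0, utility 0.
Bid 23: wins, pays 5, utility 22 - 5 = 17.
So bidding 23 beats truth here (17 > 0).

23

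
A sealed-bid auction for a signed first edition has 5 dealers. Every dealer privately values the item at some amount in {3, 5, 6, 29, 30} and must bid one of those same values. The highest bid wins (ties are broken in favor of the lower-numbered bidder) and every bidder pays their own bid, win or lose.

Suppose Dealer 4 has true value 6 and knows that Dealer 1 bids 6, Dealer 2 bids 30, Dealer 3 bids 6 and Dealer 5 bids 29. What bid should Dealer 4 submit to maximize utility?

Bid 3: loses but pays 3, utility -3.
Bid 5: loses but pays 5, utility -5.
Bid 6: loses but pays 6, utility -6.
Bid 29: loses but pays 29, utility -29.
Bid 30: loses but pays 30, utility -30.
The best choice is 3 with utility -3.

3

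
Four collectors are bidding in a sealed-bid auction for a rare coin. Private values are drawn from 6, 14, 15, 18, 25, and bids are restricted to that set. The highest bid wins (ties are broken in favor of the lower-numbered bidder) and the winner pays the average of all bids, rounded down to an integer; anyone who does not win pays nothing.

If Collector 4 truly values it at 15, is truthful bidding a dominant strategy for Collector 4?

No

Consider the case where Collector 1 bids 6, Collector 2 bids 6 and Collector 3 bids 15.
Truthful bid 15: loses, pays 0, utility 0.
Bid 18 instead: wins, pays 11, utility 15 - 11 = 4.
Since 4 > 0, bidding 18 is strictly better here, so truthful bidding is not dominant.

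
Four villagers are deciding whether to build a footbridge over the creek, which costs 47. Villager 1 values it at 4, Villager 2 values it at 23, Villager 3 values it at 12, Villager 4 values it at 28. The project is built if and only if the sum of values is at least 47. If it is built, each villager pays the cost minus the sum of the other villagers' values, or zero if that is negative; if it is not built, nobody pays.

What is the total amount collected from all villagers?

11

Total value 67 ≥ cost 47, so it is built.
Villager 1: others sum to 63; max(0, 47 - 63) = 0.
Villager 2: others sum to 44; max(0, 47 - 44) = 3.
Villager 3: others sum to 55; max(0, 47 - 55) = 0.
Villager 4: others sum to 39; max(0, 47 - 39) = 8.
Total collected = 0 + 3 + 0 + 8 = 11.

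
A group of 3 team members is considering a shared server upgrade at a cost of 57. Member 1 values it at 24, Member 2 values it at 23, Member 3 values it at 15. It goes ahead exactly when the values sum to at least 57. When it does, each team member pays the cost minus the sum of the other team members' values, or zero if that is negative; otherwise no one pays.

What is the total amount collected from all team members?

47

Total value 62 ≥ cost 57, so it is built.
Member 1: others sum to 38; max(0, 57 - 38) = 19.
Member 2: others sum to 39; max(0, 57 - 39) = 18.
Member 3: others sum to 47; max(0, 57 - 47) = 10.
Total collected = 19 + 18 + 10 = 47.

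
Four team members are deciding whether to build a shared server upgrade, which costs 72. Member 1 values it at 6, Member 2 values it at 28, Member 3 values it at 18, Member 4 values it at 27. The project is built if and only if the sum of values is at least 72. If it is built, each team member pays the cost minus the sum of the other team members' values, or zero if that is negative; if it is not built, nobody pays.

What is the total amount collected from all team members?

52

Total value 79 ≥ cost 72, so it is built.
Member 1: others sum to 73; max(0, 72 - 73) = 0.
Member 2: others sum to 51; max(0, 72 - 51) = 21.
Member 3: others sum to 61; max(0, 72 - 61) = 11.
Member 4: others sum to 52; max(0, 72 - 52) = 20.
Total collected = 0 + 21 + 11 + 20 = 52.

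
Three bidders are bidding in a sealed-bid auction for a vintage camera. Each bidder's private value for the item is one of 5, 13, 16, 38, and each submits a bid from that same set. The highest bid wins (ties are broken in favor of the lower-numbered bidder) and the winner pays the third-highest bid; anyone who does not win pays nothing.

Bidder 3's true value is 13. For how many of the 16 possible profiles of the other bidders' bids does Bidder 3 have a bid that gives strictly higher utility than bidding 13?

4

Others bid (5, 13): truth gives 0; bid 16 gives 8 > 0. Violating.
Others bid (5, 16): truth gives 0; bid 38 gives 8 > 0. Violating.
Others bid (13, 5): truth gives 0; bid 16 gives 8 > 0. Violating.
Others bid (16, 5): truth gives 0; bid 38 gives 8 > 0. Violating.
Others bid (5, 5): truth gives 8; no alternative beats it.
Others bid (5, 38): truth gives 0; no alternative beats it.
(Checking all 16 profiles: 4 have a profitable deviation, 12 do not.)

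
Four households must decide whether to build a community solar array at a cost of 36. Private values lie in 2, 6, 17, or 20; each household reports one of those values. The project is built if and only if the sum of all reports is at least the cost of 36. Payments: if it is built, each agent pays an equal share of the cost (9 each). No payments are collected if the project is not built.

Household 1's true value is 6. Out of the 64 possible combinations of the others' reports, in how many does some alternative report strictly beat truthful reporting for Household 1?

3

Others report (6, 6, 20): truth gives -3; report 2 gives 0 > -3. Violating.
Others report (6, 20, 6): truth gives -3; report 2 gives 0 > -3. Violating.
Others report (20, 6, 6): truth gives -3; report 2 gives 0 > -3. Violating.
Others report (2, 2, 2): truth gives 0; no alternative beats it.
Others report (2, 2, 6): truth gives 0; no alternative beats it.
(Checking all 64 profiles: 3 have a profitable deviation, 61 do not.)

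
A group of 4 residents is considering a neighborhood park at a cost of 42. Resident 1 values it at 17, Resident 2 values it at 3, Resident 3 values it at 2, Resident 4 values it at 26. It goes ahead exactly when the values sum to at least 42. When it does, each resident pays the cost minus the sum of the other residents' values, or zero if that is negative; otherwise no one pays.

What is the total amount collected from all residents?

31

Total value 48 ≥ cost 42, so it is built.
Resident 1: others sum to 31; max(0, 42 - 31) = 11.
Resident 2: others sum to 45; max(0, 42 - 45) = 0.
Resident 3: others sum to 46; max(0, 42 - 46) = 0.
Resident 4: others sum to 22; max(0, 42 - 22) = 20.
Total collected = 11 + 0 + 0 + 20 = 31.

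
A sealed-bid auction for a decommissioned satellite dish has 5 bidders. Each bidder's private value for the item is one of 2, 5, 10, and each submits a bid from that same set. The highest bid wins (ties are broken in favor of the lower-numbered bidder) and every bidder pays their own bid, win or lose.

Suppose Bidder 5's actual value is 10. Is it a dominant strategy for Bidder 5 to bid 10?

No

Consider the case where Bidder 1 bids 2, Bidder 2 bids 2, Bidder 3 bids 2 and Bidder 4 bids 2.
Truthful bid 10: wins, pays 10, utility 10 - 10 = 0.
Bid 5 instead: wins, pays 5, utility 10 - 5 = 5.
Since 5 > 0, bidding 5 is strictly better here, so truthful bidding is not dominant.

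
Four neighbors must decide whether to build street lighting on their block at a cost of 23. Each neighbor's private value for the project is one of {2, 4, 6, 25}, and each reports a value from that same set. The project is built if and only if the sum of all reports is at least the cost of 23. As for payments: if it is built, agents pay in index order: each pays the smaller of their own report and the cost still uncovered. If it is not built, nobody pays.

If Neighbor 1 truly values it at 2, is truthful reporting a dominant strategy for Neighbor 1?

Yes

Check each profile of the others' reports and compare truth against every alternative report.
Others report (2, 2, 25): truth gives 0, best alternative gives -2.
Others report (2, 4, 25): truth gives 0, best alternative gives -2.
Others report (2, 6, 25): truth gives 0, best alternative gives -2.
Others report (2, 25, 2): truth gives 0, best alternative gives -2.
Others report (2, 25, 4): truth gives 0, best alternative gives -2.
Others report (2, 25, 6): truth gives 0, best alternative gives -2.
(Remaining 58 profiles checked similarly; truth is weakly best in each.)
In every case the truthful report is at least as good as any alternative, so it is a dominant strategy.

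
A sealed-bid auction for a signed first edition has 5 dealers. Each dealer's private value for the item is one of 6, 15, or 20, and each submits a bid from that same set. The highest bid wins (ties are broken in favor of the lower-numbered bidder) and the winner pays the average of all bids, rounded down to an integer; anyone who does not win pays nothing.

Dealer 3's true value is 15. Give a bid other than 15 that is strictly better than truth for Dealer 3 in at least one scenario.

Suppose Dealer 1 bids 6, Dealer 2 bids 6, Dealer 4 bids 6 and Dealer 5 bids 20.
Bid 15: loses, pays 0, utility 0.
Bid 20: wins, pays 11, utility 15 - 11 = 4.
So bidding 20 beats truth here (4 > 0).

20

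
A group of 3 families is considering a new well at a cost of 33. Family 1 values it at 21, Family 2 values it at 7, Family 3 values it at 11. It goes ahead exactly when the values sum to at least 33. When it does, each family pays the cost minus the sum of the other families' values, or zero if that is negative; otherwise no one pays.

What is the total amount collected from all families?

Total value 39 ≥ cost 33, so it is built.
Family 1: others sum to 18; max(0, 33 - 18) = 15.
Family 2: others sum to 32; max(0, 33 - 32) = 1.
Family 3: others sum to 28; max(0, 33 - 28) = 5.
Total collected = 15 + 1 + 5 = 21.

21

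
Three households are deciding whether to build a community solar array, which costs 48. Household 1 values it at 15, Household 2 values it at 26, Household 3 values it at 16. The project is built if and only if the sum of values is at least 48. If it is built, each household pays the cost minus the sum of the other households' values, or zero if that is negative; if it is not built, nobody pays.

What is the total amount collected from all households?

Total value 57 ≥ cost 48, so it is built.
Household 1: others sum to 42; max(0, 48 - 42) = 6.
Household 2: others sum to 31; max(0, 48 - 31) = 17.
Household 3: others sum to 41; max(0, 48 - 41) = 7.
Total collected = 6 + 17 + 7 = 30.

30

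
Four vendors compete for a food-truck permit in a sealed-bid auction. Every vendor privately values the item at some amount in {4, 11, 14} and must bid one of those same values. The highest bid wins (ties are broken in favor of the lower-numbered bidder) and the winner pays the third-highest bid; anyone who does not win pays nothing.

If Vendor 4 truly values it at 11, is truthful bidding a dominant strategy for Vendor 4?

Consider the case where Vendor 1 bids 4, Vendor 2 bids 4 and Vendor 3 bids 11.
Truthful bid 11: loses, pays 0, utility 0.
Bid 14 instead: wins, pays 4, utility 11 - 4 = 7.
Since 7 > 0, bidding 14 is strictly better here, so truthful bidding is not dominant.

No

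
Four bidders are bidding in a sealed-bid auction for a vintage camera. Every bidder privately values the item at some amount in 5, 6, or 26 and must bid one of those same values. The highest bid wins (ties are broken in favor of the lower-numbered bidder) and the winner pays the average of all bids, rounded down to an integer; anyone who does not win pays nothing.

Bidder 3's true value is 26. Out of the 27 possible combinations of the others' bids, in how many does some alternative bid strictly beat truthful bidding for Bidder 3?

Others bid (5, 5, 5): truth gives 16; bid 6 gives 21 > 16. Violating.
Others bid (5, 5, 6): truth gives 16; bid 6 gives 21 > 16. Violating.
Others bid (5, 5, 26): truth gives 11; no alternative beats it.
Others bid (5, 6, 5): truth gives 16; no alternative beats it.
(Checking all 27 profiles: 2 have a profitable deviation, 25 do not.)

2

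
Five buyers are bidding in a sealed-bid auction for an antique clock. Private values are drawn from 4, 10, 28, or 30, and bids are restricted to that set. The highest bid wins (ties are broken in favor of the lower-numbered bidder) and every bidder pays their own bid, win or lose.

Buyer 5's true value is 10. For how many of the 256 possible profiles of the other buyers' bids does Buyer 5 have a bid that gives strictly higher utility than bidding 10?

255

Others bid (4, 4, 4, 10): truth gives -10; bid 4 gives -4 > -10. Violating.
Others bid (4, 4, 4, 28): truth gives -10; bid 4 gives -4 > -10. Violating.
Others bid (4, 4, 4, 30): truth gives -10; bid 4 gives -4 > -10. Violating.
Others bid (4, 4, 10, 4): truth gives -10; bid 4 gives -4 > -10. Violating.
Others bid (4, 4, 4, 4): truth gives 0; no alternative beats it.
(Checking all 256 profiles: 255 have a profitable deviation, 1 does not.)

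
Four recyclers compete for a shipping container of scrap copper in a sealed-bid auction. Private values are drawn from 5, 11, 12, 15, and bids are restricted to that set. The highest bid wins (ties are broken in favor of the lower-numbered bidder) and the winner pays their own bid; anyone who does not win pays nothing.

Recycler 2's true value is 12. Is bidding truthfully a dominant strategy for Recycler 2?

No

Consider the case where Recycler 1 bids 5, Recycler 3 bids 5 and Recycler 4 bids 5.
Truthful bid 12: wins, pays 12, utility 12 - 12 = 0.
Bid 11 instead: wins, pays 11, utility 12 - 11 = 1.
Since 1 > 0, bidding 11 is strictly better here, so truthful bidding is not dominant.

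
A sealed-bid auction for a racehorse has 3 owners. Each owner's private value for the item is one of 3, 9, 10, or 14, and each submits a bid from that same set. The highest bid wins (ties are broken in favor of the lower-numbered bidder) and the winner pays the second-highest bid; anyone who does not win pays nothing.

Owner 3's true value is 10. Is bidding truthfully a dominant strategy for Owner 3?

Yes

Check each profile of the others' bids and compare truth against every alternative bid.
Others bid (3, 3): truth gives 7, best alternative gives 7.
Others bid (3, 9): truth gives 1, best alternative gives 1.
Others bid (9, 3): truth gives 1, best alternative gives 1.
Others bid (9, 9): truth gives 1, best alternative gives 1.
Others bid (3, 10): truth gives 0, best alternative gives 0.
Others bid (3, 14): truth gives 0, best alternative gives 0.
(Remaining 10 profiles checked similarly; truth is weakly best in each.)
In every case the truthful bid is at least as good as any alternative, so it is a dominant strategy.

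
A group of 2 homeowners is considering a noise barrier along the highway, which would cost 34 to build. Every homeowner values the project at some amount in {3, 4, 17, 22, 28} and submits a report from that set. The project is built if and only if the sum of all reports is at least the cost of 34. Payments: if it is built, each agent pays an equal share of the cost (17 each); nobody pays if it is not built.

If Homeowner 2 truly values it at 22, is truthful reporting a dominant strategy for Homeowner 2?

Check each profile of the others' reports and compare truth against every alternative report.
Others report (17): truth gives 5, best alternative gives 5.
Others report (22): truth gives 5, best alternative gives 5.
Others report (28): truth gives 5, best alternative gives 5.
Others report (3): truth gives 0, best alternative gives 0.
Others report (4): truth gives 0, best alternative gives 0.
In every case the truthful report is at least as good as any alternative, so it is a dominant strategy.

Yes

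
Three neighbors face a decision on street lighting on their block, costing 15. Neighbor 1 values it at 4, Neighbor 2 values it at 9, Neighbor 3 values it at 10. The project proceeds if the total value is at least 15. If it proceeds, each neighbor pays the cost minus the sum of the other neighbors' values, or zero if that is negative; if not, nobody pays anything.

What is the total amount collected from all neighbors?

Total value 23 ≥ cost 15, so it is built.
Neighbor 1: others sum to 19; max(0, 15 - 19) = 0.
Neighbor 2: others sum to 14; max(0, 15 - 14) = 1.
Neighbor 3: others sum to 13; max(0, 15 - 13) = 2.
Total collected = 0 + 1 + 2 = 3.

3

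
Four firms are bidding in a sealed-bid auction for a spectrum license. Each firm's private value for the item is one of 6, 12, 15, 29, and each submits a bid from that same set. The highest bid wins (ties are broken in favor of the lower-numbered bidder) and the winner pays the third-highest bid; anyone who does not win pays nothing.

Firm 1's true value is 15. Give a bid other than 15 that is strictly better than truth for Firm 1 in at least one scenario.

Suppose Firm 2 bids 6, Firm 3 bids 6 and Firm 4 bids 29.
Bid 15: loses, pays 0, utility 0.
Bid 29: wins, pays 6, utility 15 - 6 = 9.
So bidding 29 beats truth here (9 > 0).

29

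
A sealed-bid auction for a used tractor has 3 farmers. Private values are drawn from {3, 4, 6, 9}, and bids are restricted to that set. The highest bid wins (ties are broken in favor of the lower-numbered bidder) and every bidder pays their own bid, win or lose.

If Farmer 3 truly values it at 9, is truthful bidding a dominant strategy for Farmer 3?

No

Consider the case where Farmer 1 bids 3 and Farmer 2 bids 3.
Truthful bid 9: wins, pays 9, utility 9 - 9 = 0.
Bid 4 instead: wins, pays 4, utility 9 - 4 = 5.
Since 5 > 0, bidding 4 is strictly better here, so truthful bidding is not dominant.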